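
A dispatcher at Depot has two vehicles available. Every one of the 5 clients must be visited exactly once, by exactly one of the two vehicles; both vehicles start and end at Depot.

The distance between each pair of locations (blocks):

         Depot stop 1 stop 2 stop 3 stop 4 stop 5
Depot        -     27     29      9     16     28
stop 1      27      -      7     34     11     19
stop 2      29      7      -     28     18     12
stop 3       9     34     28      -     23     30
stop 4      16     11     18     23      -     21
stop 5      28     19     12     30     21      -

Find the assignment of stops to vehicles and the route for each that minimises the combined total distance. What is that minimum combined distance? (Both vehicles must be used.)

Try each way of splitting the stops between the two vehicles (each non-empty) and, for each split, find the best tour for each vehicle:
  {stop 1} + {stop 2, stop 3, stop 4, stop 5}: 54 + 85 = 139
  {stop 2} + {stop 1, stop 3, stop 4, stop 5}: 58 + 85 = 143
  {stop 1, stop 2} + {stop 3, stop 4, stop 5}: 63 + 76 = 139
  {stop 3} + {stop 1, stop 2, stop 4, stop 5}: 18 + 74 = 92
  {stop 1, stop 3} + {stop 2, stop 4, stop 5}: 70 + 74 = 144
  {stop 2, stop 3} + {stop 1, stop 4, stop 5}: 66 + 74 = 140
  … (15 splits in total)
Best: vehicle 1 Depot → stop 3 → Depot = 18; vehicle 2 Depot → stop 4 → stop 1 → stop 2 → stop 5 → Depot = 74; combined 92.

Minimum combined distance: 92 blocks.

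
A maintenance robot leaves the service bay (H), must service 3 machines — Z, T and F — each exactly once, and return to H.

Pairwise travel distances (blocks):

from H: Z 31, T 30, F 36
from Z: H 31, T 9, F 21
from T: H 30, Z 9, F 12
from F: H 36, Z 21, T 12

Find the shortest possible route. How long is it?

Minimum total distance: 88 blocks.

H→Z→T→F→H: 31+9+12+36 = 88
H→Z→F→T→H: 31+21+12+30 = 94
H→T→Z→F→H: 30+9+21+36 = 96
The minimum is 88.
One optimal route: H → Z → T → F → H (or its reverse).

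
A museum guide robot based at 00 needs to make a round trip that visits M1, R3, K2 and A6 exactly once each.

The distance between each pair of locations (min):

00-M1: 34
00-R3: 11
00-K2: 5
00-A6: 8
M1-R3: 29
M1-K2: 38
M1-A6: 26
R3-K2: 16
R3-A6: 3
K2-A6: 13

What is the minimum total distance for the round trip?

Shortest round trip = 83 min.

00 - M1 - R3 - K2 - A6 - 00: 34+29+16+13+8 = 100
00 - M1 - R3 - A6 - K2 - 00: 34+29+3+13+5 = 84
00 - M1 - K2 - R3 - A6 - 00: 34+38+16+3+8 = 99
00 - M1 - K2 - A6 - R3 - 00: 34+38+13+3+11 = 99
00 - M1 - A6 - R3 - K2 - 00: 34+26+3+16+5 = 84
00 - M1 - A6 - K2 - R3 - 00: 34+26+13+16+11 = 100
00 - R3 - M1 - K2 - A6 - 00: 11+29+38+13+8 = 99
00 - R3 - M1 - A6 - K2 - 00: 11+29+26+13+5 = 84
00 - R3 - K2 - M1 - A6 - 00: 11+16+38+26+8 = 99
00 - R3 - A6 - M1 - K2 - 00: 11+3+26+38+5 = 83
00 - K2 - M1 - R3 - A6 - 00: 5+38+29+3+8 = 83
00 - K2 - R3 - M1 - A6 - 00: 5+16+29+26+8 = 84
The minimum is 83.
One optimal route: 00 → R3 → A6 → M1 → K2 → 00 (or its reverse).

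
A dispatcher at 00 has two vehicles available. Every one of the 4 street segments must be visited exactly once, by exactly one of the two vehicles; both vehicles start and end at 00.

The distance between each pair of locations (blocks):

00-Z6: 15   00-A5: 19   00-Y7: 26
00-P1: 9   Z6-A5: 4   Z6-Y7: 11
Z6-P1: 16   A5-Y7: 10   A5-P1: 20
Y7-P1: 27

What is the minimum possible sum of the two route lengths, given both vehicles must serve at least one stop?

Minimum combined distance: 73 blocks.

Try each way of splitting the stops between the two vehicles (each non-empty) and, for each split, find the best tour for each vehicle:
  {Z6} + {A5, Y7, P1}: 30 + 65 = 95
  {A5} + {Z6, Y7, P1}: 38 + 62 = 100
  {Z6, A5} + {Y7, P1}: 38 + 62 = 100
  {Y7} + {Z6, A5, P1}: 52 + 48 = 100
  {Z6, Y7} + {A5, P1}: 52 + 48 = 100
  {A5, Y7} + {Z6, P1}: 55 + 40 = 95
  … (7 splits in total)
  {Z6, A5, Y7} + {P1}: 55 + 18 = 73  ← best
Best: vehicle 1 00 → Z6 → A5 → Y7 → 00 = 55; vehicle 2 00 → P1 → 00 = 18; combined 73.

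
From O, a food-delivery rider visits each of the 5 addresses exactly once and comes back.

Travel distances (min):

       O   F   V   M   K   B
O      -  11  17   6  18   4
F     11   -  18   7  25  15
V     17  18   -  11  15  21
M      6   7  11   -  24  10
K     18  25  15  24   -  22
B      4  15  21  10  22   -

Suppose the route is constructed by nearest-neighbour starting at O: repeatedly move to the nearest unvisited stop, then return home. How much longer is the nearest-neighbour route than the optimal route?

O: B=4, M=6, F=11, V=17, K=18 ⇒ B
B: M=10, F=15, V=21, K=22 ⇒ M
M: F=7, V=11, K=24 ⇒ F
F: V=18, K=25 ⇒ V
V: K=15 ⇒ K
NN route O → B → M → F → V → K → O costs 72.
Optimal: O → F → M → V → K → B → O costs 70 (by enumerating all 60 distinct tours).
Excess = 72 − 70 = 2.

2 min longer than the optimal tour.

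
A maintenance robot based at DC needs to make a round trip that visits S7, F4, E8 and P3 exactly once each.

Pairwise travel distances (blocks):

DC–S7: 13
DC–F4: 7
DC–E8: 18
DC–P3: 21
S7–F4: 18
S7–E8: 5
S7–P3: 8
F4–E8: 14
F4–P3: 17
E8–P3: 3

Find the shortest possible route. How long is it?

DC → S7 → F4 → E8 → P3 → DC: 13+18+14+3+21 = 69
DC → S7 → F4 → P3 → E8 → DC: 13+18+17+3+18 = 69
DC → S7 → E8 → F4 → P3 → DC: 13+5+14+17+21 = 70
DC → S7 → E8 → P3 → F4 → DC: 13+5+3+17+7 = 45
DC → S7 → P3 → F4 → E8 → DC: 13+8+17+14+18 = 70
DC → S7 → P3 → E8 → F4 → DC: 13+8+3+14+7 = 45
DC → F4 → S7 → E8 → P3 → DC: 7+18+5+3+21 = 54
DC → F4 → S7 → P3 → E8 → DC: 7+18+8+3+18 = 54
DC → F4 → E8 → S7 → P3 → DC: 7+14+5+8+21 = 55
DC → F4 → P3 → S7 → E8 → DC: 7+17+8+5+18 = 55
DC → E8 → S7 → F4 → P3 → DC: 18+5+18+17+21 = 79
DC → E8 → F4 → S7 → P3 → DC: 18+14+18+8+21 = 79
The minimum is 45.
One optimal route: DC → S7 → E8 → P3 → F4 → DC (or its reverse).

Shortest round trip = 45 blocks.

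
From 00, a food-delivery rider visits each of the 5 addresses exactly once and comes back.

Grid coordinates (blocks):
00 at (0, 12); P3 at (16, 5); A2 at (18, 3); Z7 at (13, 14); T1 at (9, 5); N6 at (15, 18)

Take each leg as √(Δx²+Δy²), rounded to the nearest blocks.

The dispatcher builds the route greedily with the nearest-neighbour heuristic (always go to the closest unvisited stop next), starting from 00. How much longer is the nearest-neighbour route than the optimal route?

1 blocks longer than the optimal tour.

From 00: T1=11, Z7=13, N6=16, P3=17, A2=20 → choose T1 (11).
From T1: P3=7, A2=9, Z7=10, N6=14 → choose P3 (7).
From P3: A2=3, Z7=9, N6=13 → choose A2 (3).
From A2: Z7=12, N6=15 → choose Z7 (12).
From Z7: N6=4 → choose N6 (4).
NN route 00 → T1 → P3 → A2 → Z7 → N6 → 00 costs 53.
Optimal: 00 → T1 → A2 → P3 → Z7 → N6 → 00 costs 52 (by enumerating all 60 distinct tours).
Excess = 53 − 52 = 1.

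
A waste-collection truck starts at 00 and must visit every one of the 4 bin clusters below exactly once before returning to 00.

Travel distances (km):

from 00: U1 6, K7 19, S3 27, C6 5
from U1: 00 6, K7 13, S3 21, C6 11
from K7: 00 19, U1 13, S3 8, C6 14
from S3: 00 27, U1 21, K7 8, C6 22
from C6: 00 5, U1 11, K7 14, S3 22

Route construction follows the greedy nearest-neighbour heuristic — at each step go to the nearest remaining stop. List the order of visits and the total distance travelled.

00 → [C6:5 / U1:6 / K7:19 / S3:27] → C6 (5)
C6 → [U1:11 / K7:14 / S3:22] → U1 (11)
U1 → [K7:13 / S3:21] → K7 (13)
K7 → [S3:8] → S3 (8)
Return S3→00: 27.
Total = 5 + 11 + 13 + 8 + 27 = 64.

Total distance 64 km via the nearest-neighbour route 00 → C6 → U1 → K7 → S3 → 00.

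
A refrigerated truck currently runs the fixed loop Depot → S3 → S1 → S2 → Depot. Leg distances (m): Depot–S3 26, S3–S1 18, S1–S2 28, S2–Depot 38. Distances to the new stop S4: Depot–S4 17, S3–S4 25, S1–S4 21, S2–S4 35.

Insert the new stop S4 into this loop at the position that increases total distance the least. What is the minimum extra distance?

Insertion cost between consecutive stops i–j is d(i,S4) + d(S4,j) − d(i,j):
  between Depot and S3: 17 + 25 − 26 = 16
  between S3 and S1: 25 + 21 − 18 = 28
  between S1 and S2: 21 + 35 − 28 = 28
  between S2 and Depot: 35 + 17 − 38 = 14
Cheapest insertion is between S2 and Depot, adding 14.
New total = 110 + 14 = 124.

Minimum extra distance: 14 m, inserting S4 between S2 and Depot.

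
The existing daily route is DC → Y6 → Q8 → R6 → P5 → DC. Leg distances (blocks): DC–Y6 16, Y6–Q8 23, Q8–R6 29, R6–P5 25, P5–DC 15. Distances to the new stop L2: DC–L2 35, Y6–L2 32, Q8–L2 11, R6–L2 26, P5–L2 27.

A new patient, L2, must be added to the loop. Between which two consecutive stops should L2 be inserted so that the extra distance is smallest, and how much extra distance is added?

Minimum extra distance: 8 blocks, inserting L2 between Q8 and R6.

Insertion cost between consecutive stops i–j is d(i,L2) + d(L2,j) − d(i,j):
  between DC and Y6: 35 + 32 − 16 = 51
  between Y6 and Q8: 32 + 11 − 23 = 20
  between Q8 and R6: 11 + 26 − 29 = 8
  between R6 and P5: 26 + 27 − 25 = 28
  between P5 and DC: 27 + 35 − 15 = 47
Cheapest insertion is between Q8 and R6, adding 8.
New total = 108 + 8 = 116.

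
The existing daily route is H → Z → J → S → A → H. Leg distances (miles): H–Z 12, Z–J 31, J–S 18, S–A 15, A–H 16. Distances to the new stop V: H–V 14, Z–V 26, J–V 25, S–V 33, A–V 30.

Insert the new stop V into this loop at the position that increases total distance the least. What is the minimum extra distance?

Insertion cost between consecutive stops i–j is d(i,V) + d(V,j) − d(i,j):
  between H and Z: 14 + 26 − 12 = 28
  between Z and J: 26 + 25 − 31 = 20
  between J and S: 25 + 33 − 18 = 40
  between S and A: 33 + 30 − 15 = 48
  between A and H: 30 + 14 − 16 = 28
Cheapest insertion is between Z and J, adding 20.
New total = 92 + 20 = 112.

Minimum extra distance: 20 miles, inserting V between Z and J.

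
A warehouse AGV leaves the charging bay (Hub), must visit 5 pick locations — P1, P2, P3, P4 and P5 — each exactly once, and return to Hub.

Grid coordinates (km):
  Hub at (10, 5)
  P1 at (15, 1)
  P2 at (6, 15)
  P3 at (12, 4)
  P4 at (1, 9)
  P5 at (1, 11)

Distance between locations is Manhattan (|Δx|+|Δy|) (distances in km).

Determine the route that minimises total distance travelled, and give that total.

With 5 stops there are 5!/2 = 60 distinct round trips (a route and its reverse cost the same).
Hub-P1-P2-P3-P4-P5-Hub: 9+23+17+16+2+15 = 82
Hub-P1-P2-P3-P5-P4-Hub: 9+23+17+18+2+13 = 82
Hub-P1-P2-P4-P3-P5-Hub: 9+23+11+16+18+15 = 92
Hub-P1-P2-P4-P5-P3-Hub: 9+23+11+2+18+3 = 66
Hub-P1-P2-P5-P3-P4-Hub: 9+23+9+18+16+13 = 88
Hub-P1-P2-P5-P4-P3-Hub: 9+23+9+2+16+3 = 62
Hub-P1-P3-P2-P4-P5-Hub: 9+6+17+11+2+15 = 60
Hub-P1-P3-P2-P5-P4-Hub: 9+6+17+9+2+13 = 56
Hub-P1-P3-P4-P2-P5-Hub: 9+6+16+11+9+15 = 66
Hub-P1-P3-P4-P5-P2-Hub: 9+6+16+2+9+14 = 56
Hub-P1-P3-P5-P2-P4-Hub: 9+6+18+9+11+13 = 66
Hub-P1-P3-P5-P4-P2-Hub: 9+6+18+2+11+14 = 60
Hub-P1-P4-P2-P3-P5-Hub: 9+22+11+17+18+15 = 92
Hub-P1-P4-P2-P5-P3-Hub: 9+22+11+9+18+3 = 72
… (46 more)
The minimum is 56.
One optimal route: Hub → P1 → P3 → P2 → P5 → P4 → Hub (or its reverse).

Shortest round trip = 56 km.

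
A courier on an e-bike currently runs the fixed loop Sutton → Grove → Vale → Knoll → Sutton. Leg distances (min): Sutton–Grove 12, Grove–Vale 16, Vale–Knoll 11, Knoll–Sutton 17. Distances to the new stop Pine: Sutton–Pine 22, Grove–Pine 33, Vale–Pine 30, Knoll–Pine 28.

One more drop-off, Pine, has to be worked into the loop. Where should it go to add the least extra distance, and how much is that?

Insertion cost between consecutive stops i–j is d(i,Pine) + d(Pine,j) − d(i,j):
  between Sutton and Grove: 22 + 33 − 12 = 43
  between Grove and Vale: 33 + 30 − 16 = 47
  between Vale and Knoll: 30 + 28 − 11 = 47
  between Knoll and Sutton: 28 + 22 − 17 = 33
Cheapest insertion is between Knoll and Sutton, adding 33.
New total = 56 + 33 = 89.

Adding 33 min by placing Pine on the Knoll–Sutton leg.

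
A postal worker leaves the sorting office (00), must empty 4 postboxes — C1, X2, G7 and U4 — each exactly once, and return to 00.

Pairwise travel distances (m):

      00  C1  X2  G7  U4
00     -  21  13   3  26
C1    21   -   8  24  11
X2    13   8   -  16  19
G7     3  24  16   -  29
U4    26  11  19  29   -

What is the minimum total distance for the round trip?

64 m — the shortest possible round trip.

00→C1→X2→G7→U4→00: 21+8+16+29+26 = 100
00→C1→X2→U4→G7→00: 21+8+19+29+3 = 80
00→C1→G7→X2→U4→00: 21+24+16+19+26 = 106
00→C1→G7→U4→X2→00: 21+24+29+19+13 = 106
00→C1→U4→X2→G7→00: 21+11+19+16+3 = 70
00→C1→U4→G7→X2→00: 21+11+29+16+13 = 90
00→X2→C1→G7→U4→00: 13+8+24+29+26 = 100
00→X2→C1→U4→G7→00: 13+8+11+29+3 = 64
00→X2→G7→C1→U4→00: 13+16+24+11+26 = 90
00→X2→U4→C1→G7→00: 13+19+11+24+3 = 70
00→G7→C1→X2→U4→00: 3+24+8+19+26 = 80
00→G7→X2→C1→U4→00: 3+16+8+11+26 = 64
The minimum is 64.
One optimal route: 00 → X2 → C1 → U4 → G7 → 00 (or its reverse).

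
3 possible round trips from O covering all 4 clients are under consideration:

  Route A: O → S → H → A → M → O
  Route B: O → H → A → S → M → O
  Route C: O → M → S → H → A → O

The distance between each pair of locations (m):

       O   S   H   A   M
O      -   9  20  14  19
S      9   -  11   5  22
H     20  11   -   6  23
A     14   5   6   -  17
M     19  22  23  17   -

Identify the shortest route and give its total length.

Route A: 9 + 11 + 6 + 17 + 19 = 62
Route B: 20 + 6 + 5 + 22 + 19 = 72
Route C: 19 + 22 + 11 + 6 + 14 = 72

Shortest is Route A, total 62 m.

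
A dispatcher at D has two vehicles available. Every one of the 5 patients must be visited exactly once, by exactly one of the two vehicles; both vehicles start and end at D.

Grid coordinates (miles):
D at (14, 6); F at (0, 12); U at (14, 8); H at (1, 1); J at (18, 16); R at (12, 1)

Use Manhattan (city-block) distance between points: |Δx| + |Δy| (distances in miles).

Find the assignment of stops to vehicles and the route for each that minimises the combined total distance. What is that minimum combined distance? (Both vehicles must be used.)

Minimum combined distance: 70 miles.

There are 2^4 − 1 = 15 ways to divide the 5 stops into two non-empty groups. For each, the best each vehicle can do is its own shortest tour through its group:
  {F} + {U, H, J, R}: 40 + 64 = 104
  {U} + {F, H, J, R}: 4 + 66 = 70
  {F, U} + {H, J, R}: 40 + 64 = 104
  {H} + {F, U, J, R}: 36 + 66 = 102
  {F, H} + {U, J, R}: 50 + 42 = 92
  {U, H} + {F, J, R}: 40 + 66 = 106
  … (15 splits in total)
Best: vehicle 1 D → U → D = 4; vehicle 2 D → J → F → H → R → D = 66; combined 70.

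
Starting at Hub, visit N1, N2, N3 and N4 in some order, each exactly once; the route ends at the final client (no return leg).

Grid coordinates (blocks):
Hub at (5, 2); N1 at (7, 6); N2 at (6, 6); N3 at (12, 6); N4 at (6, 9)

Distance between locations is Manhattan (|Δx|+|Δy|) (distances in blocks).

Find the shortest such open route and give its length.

There are 4! = 24 possible orderings.
Hub → N1 → N2 → N3 → N4: 6+1+6+9 = 22
Hub → N1 → N2 → N4 → N3: 6+1+3+9 = 19
Hub → N1 → N3 → N2 → N4: 6+5+6+3 = 20
Hub → N1 → N3 → N4 → N2: 6+5+9+3 = 23
Hub → N1 → N4 → N2 → N3: 6+4+3+6 = 19
Hub → N1 → N4 → N3 → N2: 6+4+9+6 = 25
Hub → N2 → N1 → N3 → N4: 5+1+5+9 = 20
Hub → N2 → N1 → N4 → N3: 5+1+4+9 = 19
Hub → N2 → N3 → N1 → N4: 5+6+5+4 = 20
Hub → N2 → N3 → N4 → N1: 5+6+9+4 = 24
Hub → N2 → N4 → N1 → N3: 5+3+4+5 = 17
Hub → N2 → N4 → N3 → N1: 5+3+9+5 = 22
Hub → N3 → N1 → N2 → N4: 11+5+1+3 = 20
Hub → N3 → N1 → N4 → N2: 11+5+4+3 = 23
… (10 more)
The minimum is 17.
One shortest path: Hub → N2 → N4 → N1 → N3.

Shortest open route: 17 blocks.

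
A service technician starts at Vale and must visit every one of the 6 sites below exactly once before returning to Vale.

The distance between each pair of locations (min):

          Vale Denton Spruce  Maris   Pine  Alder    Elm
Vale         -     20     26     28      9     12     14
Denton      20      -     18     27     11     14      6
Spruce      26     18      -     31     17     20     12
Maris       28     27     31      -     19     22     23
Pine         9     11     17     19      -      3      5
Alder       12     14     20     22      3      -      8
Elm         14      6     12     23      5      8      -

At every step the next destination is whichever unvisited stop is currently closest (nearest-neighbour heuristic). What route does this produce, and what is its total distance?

From Vale: distances to unvisited — Pine=9, Alder=12, Elm=14, Denton=20, Spruce=26, Maris=28. Nearest is Pine (9).
From Pine: distances to unvisited — Alder=3, Elm=5, Denton=11, Spruce=17, Maris=19. Nearest is Alder (3).
From Alder: distances to unvisited — Elm=8, Denton=14, Spruce=20, Maris=22. Nearest is Elm (8).
From Elm: distances to unvisited — Denton=6, Spruce=12, Maris=23. Nearest is Denton (6).
From Denton: distances to unvisited — Spruce=18, Maris=27. Nearest is Spruce (18).
From Spruce: distances to unvisited — Maris=31. Nearest is Maris (31).
Return Maris→Vale: 28.
Total = 9 + 3 + 8 + 6 + 18 + 31 + 28 = 103.

Total distance 103 min via the nearest-neighbour route Vale → Pine → Alder → Elm → Denton → Spruce → Maris → Vale.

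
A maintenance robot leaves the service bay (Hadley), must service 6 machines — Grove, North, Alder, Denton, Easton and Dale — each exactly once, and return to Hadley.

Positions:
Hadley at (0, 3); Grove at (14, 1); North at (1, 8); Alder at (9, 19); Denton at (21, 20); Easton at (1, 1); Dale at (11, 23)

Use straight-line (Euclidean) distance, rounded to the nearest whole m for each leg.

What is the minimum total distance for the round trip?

There are 360 distinct closed tours to check (reversals are equivalent).
Hadley → Grove → North → Alder → Denton → Easton → Dale → Hadley: 14+15+14+12+28+24+23 = 130
Hadley → Grove → North → Alder → Denton → Dale → Easton → Hadley: 14+15+14+12+10+24+2 = 91
Hadley → Grove → North → Alder → Easton → Denton → Dale → Hadley: 14+15+14+20+28+10+23 = 124
Hadley → Grove → North → Alder → Easton → Dale → Denton → Hadley: 14+15+14+20+24+10+27 = 124
Hadley → Grove → North → Alder → Dale → Denton → Easton → Hadley: 14+15+14+4+10+28+2 = 87
Hadley → Grove → North → Alder → Dale → Easton → Denton → Hadley: 14+15+14+4+24+28+27 = 126
Hadley → Grove → North → Denton → Alder → Easton → Dale → Hadley: 14+15+23+12+20+24+23 = 131
Hadley → Grove → North → Denton → Alder → Dale → Easton → Hadley: 14+15+23+12+4+24+2 = 94
… (352 more)
Hadley → North → Alder → Dale → Denton → Grove → Easton → Hadley: 5+14+4+10+20+13+2 = 68  ← best
The minimum is 68.
One optimal route: Hadley → North → Alder → Dale → Denton → Grove → Easton → Hadley (or its reverse).

68 m — the shortest possible round trip.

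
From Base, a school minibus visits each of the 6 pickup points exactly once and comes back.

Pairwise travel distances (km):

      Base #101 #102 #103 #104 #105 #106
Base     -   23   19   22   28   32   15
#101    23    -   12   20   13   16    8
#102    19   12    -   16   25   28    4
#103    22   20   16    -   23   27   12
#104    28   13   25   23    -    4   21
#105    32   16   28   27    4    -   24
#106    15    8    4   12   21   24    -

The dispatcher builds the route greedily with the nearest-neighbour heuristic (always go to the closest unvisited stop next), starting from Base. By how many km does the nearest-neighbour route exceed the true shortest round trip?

Base: #106=15, #102=19, #103=22, #101=23, #104=28, #105=32 ⇒ #106
#106: #102=4, #101=8, #103=12, #104=21, #105=24 ⇒ #102
#102: #101=12, #103=16, #104=25, #105=28 ⇒ #101
#101: #104=13, #105=16, #103=20 ⇒ #104
#104: #105=4, #103=23 ⇒ #105
#105: #103=27 ⇒ #103
NN route Base → #106 → #102 → #101 → #104 → #105 → #103 → Base costs 97.
Optimal: Base → #102 → #106 → #101 → #105 → #104 → #103 → Base costs 96 (by enumerating all 360 distinct tours).
Excess = 97 − 96 = 1.

Excess over optimum: 1 km.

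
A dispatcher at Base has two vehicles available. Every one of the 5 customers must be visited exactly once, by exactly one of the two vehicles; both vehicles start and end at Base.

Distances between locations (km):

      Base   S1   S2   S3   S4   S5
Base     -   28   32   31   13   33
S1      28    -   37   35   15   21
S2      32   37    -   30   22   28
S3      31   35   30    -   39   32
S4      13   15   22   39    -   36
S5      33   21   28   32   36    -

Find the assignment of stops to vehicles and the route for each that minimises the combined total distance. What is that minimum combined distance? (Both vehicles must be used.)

164 km — the smallest possible combined total.

There are 2^4 − 1 = 15 ways to divide the 5 stops into two non-empty groups. For each, the best each vehicle can do is its own shortest tour through its group:
  {S1} + {S2, S3, S4, S5}: 56 + 126 = 182
  {S2} + {S1, S3, S4, S5}: 64 + 112 = 176
  {S1, S2} + {S3, S4, S5}: 97 + 112 = 209
  {S3} + {S1, S2, S4, S5}: 62 + 109 = 171
  {S1, S3} + {S2, S4, S5}: 94 + 96 = 190
  {S2, S3} + {S1, S4, S5}: 93 + 82 = 175
  … (15 splits in total)
  {S4} + {S1, S2, S3, S5}: 26 + 138 = 164  ← best
Best: vehicle 1 Base → S4 → Base = 26; vehicle 2 Base → S1 → S5 → S2 → S3 → Base = 138; combined 164.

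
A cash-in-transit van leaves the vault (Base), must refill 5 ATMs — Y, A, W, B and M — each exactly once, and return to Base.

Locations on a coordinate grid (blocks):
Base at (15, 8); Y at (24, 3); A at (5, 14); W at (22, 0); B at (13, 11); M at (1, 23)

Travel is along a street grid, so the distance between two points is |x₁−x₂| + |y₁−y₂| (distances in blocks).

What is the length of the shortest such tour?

Minimum total distance: 92 blocks.

There are 60 distinct closed tours to check (reversals are equivalent).
Base-Y-A-W-B-M-Base: 14+30+31+20+24+29 = 148
Base-Y-A-W-M-B-Base: 14+30+31+44+24+5 = 148
Base-Y-A-B-W-M-Base: 14+30+11+20+44+29 = 148
Base-Y-A-B-M-W-Base: 14+30+11+24+44+15 = 138
Base-Y-A-M-W-B-Base: 14+30+13+44+20+5 = 126
Base-Y-A-M-B-W-Base: 14+30+13+24+20+15 = 116
Base-Y-W-A-B-M-Base: 14+5+31+11+24+29 = 114
Base-Y-W-A-M-B-Base: 14+5+31+13+24+5 = 92
Base-Y-W-B-A-M-Base: 14+5+20+11+13+29 = 92
Base-Y-W-B-M-A-Base: 14+5+20+24+13+16 = 92
Base-Y-W-M-A-B-Base: 14+5+44+13+11+5 = 92
Base-Y-W-M-B-A-Base: 14+5+44+24+11+16 = 114
Base-Y-B-A-W-M-Base: 14+19+11+31+44+29 = 148
Base-Y-B-A-M-W-Base: 14+19+11+13+44+15 = 116
… (46 more)
The minimum is 92.
One optimal route: Base → Y → W → A → M → B → Base (or its reverse).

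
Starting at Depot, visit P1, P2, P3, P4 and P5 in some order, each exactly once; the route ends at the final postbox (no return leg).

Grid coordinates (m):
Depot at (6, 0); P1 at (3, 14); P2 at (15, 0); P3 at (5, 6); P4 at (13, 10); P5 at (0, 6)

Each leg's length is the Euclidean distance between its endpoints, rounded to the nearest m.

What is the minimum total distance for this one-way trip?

Shortest open route: 41 m.

There are 5! = 120 possible orderings.
Depot→P1→P2→P3→P4→P5: 14+18+12+9+14 = 67
Depot→P1→P2→P3→P5→P4: 14+18+12+5+14 = 63
Depot→P1→P2→P4→P3→P5: 14+18+10+9+5 = 56
Depot→P1→P2→P4→P5→P3: 14+18+10+14+5 = 61
Depot→P1→P2→P5→P3→P4: 14+18+16+5+9 = 62
Depot→P1→P2→P5→P4→P3: 14+18+16+14+9 = 71
Depot→P1→P3→P2→P4→P5: 14+8+12+10+14 = 58
Depot→P1→P3→P2→P5→P4: 14+8+12+16+14 = 64
Depot→P1→P3→P4→P2→P5: 14+8+9+10+16 = 57
Depot→P1→P3→P4→P5→P2: 14+8+9+14+16 = 61
Depot→P1→P3→P5→P2→P4: 14+8+5+16+10 = 53
Depot→P1→P3→P5→P4→P2: 14+8+5+14+10 = 51
Depot→P1→P4→P2→P3→P5: 14+11+10+12+5 = 52
Depot→P1→P4→P2→P5→P3: 14+11+10+16+5 = 56
… (106 more)
Depot→P3→P5→P1→P4→P2: 6+5+9+11+10 = 41  ← best
The minimum is 41.
One shortest path: Depot → P3 → P5 → P1 → P4 → P2.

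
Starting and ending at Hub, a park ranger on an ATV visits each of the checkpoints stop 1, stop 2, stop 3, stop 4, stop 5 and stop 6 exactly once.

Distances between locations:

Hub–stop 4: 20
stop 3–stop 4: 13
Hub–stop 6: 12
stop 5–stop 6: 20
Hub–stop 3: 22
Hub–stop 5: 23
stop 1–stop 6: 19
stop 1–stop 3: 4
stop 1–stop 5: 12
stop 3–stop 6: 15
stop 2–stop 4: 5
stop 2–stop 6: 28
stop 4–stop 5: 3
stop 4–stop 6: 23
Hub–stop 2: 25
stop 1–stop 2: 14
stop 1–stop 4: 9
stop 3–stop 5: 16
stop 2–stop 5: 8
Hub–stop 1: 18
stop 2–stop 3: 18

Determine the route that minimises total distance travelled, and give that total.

Minimum total distance: 76.

There are 360 distinct closed tours to check (reversals are equivalent).
Hub-stop 1-stop 2-stop 3-stop 4-stop 5-stop 6-Hub: 18+14+18+13+3+20+12 = 98
Hub-stop 1-stop 2-stop 3-stop 4-stop 6-stop 5-Hub: 18+14+18+13+23+20+23 = 129
Hub-stop 1-stop 2-stop 3-stop 5-stop 4-stop 6-Hub: 18+14+18+16+3+23+12 = 104
Hub-stop 1-stop 2-stop 3-stop 5-stop 6-stop 4-Hub: 18+14+18+16+20+23+20 = 129
Hub-stop 1-stop 2-stop 3-stop 6-stop 4-stop 5-Hub: 18+14+18+15+23+3+23 = 114
Hub-stop 1-stop 2-stop 3-stop 6-stop 5-stop 4-Hub: 18+14+18+15+20+3+20 = 108
Hub-stop 1-stop 2-stop 4-stop 3-stop 5-stop 6-Hub: 18+14+5+13+16+20+12 = 98
Hub-stop 1-stop 2-stop 4-stop 3-stop 6-stop 5-Hub: 18+14+5+13+15+20+23 = 108
… (352 more)
Hub-stop 2-stop 4-stop 5-stop 1-stop 3-stop 6-Hub: 25+5+3+12+4+15+12 = 76  ← best
The minimum is 76.
One optimal route: Hub → stop 2 → stop 4 → stop 5 → stop 1 → stop 3 → stop 6 → Hub (or its reverse).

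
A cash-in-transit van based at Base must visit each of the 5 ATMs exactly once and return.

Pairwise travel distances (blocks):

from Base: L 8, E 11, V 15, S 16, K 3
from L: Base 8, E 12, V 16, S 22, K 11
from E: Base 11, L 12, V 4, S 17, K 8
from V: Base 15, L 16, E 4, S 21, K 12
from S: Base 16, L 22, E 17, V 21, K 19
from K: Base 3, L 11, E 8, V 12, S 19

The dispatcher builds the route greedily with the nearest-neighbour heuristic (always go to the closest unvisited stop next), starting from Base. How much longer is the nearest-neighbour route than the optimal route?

From Base: K=3, L=8, E=11, V=15, S=16 → choose K (3).
From K: E=8, L=11, V=12, S=19 → choose E (8).
From E: V=4, L=12, S=17 → choose V (4).
From V: L=16, S=21 → choose L (16).
From L: S=22 → choose S (22).
NN route Base → K → E → V → L → S → Base costs 69.
Optimal: Base → L → S → E → V → K → Base costs 66 (by enumerating all 60 distinct tours).
Excess = 69 − 66 = 3.

3 blocks longer than the optimal tour.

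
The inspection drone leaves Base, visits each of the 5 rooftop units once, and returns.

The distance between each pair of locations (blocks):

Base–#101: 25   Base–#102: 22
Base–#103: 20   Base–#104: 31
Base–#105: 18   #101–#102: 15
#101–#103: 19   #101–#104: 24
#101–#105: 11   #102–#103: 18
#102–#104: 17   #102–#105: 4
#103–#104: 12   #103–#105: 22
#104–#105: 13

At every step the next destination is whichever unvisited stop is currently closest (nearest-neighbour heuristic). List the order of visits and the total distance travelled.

At Base the remaining stops are #105 18, #103 20, #102 22, #101 25, #104 31; go to #105.
At #105 the remaining stops are #102 4, #101 11, #104 13, #103 22; go to #102.
At #102 the remaining stops are #101 15, #104 17, #103 18; go to #101.
At #101 the remaining stops are #103 19, #104 24; go to #103.
At #103 the remaining stops are #104 12; go to #104.
Return #104→Base: 31.
Total = 18 + 4 + 15 + 19 + 12 + 31 = 99.

Total distance 99 blocks via the nearest-neighbour route Base → #105 → #102 → #101 → #103 → #104 → Base.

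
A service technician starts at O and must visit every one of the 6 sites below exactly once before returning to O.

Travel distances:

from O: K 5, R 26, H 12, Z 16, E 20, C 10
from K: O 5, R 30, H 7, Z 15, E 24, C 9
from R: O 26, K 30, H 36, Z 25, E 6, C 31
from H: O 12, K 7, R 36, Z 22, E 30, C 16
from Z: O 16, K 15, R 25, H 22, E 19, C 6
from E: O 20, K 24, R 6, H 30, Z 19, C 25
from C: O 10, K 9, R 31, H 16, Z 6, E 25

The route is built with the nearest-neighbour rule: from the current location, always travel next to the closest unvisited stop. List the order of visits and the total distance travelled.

Nearest-neighbour total = 85; route O → K → H → C → Z → E → R → O.

From O: distances to unvisited — K=5, C=10, H=12, Z=16, E=20, R=26. Nearest is K (5).
From K: distances to unvisited — H=7, C=9, Z=15, E=24, R=30. Nearest is H (7).
From H: distances to unvisited — C=16, Z=22, E=30, R=36. Nearest is C (16).
From C: distances to unvisited — Z=6, E=25, R=31. Nearest is Z (6).
From Z: distances to unvisited — E=19, R=25. Nearest is E (19).
From E: distances to unvisited — R=6. Nearest is R (6).
Return R→O: 26.
Total = 5 + 7 + 16 + 6 + 19 + 6 + 26 = 85.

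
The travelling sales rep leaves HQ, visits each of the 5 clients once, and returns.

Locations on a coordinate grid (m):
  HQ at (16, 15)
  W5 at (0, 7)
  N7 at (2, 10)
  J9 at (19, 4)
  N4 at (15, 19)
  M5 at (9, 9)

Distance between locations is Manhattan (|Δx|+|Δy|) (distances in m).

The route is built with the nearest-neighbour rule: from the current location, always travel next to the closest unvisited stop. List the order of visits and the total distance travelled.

Total distance 70 m via the nearest-neighbour route HQ → N4 → M5 → N7 → W5 → J9 → HQ.

HQ → [N4:5 / M5:13 / J9:14 / N7:19 / W5:24] → N4 (5)
N4 → [M5:16 / J9:19 / N7:22 / W5:27] → M5 (16)
M5 → [N7:8 / W5:11 / J9:15] → N7 (8)
N7 → [W5:5 / J9:23] → W5 (5)
W5 → [J9:22] → J9 (22)
Return J9→HQ: 14.
Total = 5 + 16 + 8 + 5 + 22 + 14 = 70.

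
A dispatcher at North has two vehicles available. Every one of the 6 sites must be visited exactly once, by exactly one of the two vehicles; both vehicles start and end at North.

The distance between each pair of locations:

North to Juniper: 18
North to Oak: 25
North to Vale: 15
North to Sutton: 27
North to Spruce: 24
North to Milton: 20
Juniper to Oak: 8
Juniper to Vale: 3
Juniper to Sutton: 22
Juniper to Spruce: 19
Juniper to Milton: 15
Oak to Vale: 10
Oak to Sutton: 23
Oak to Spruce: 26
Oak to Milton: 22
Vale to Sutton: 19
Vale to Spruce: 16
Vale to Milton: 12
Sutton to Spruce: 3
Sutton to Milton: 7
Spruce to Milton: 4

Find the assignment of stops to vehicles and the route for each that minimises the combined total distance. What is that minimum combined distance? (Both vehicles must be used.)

105 — the smallest possible combined total.

Try each way of splitting the stops between the two vehicles (each non-empty) and, for each split, find the best tour for each vehicle:
  {Juniper} + {Oak, Vale, Sutton, Spruce, Milton}: 36 + 75 = 111
  {Oak} + {Juniper, Vale, Sutton, Spruce, Milton}: 50 + 67 = 117
  {Juniper, Oak} + {Vale, Sutton, Spruce, Milton}: 51 + 61 = 112
  {Vale} + {Juniper, Oak, Sutton, Spruce, Milton}: 30 + 76 = 106
  {Juniper, Vale} + {Oak, Sutton, Spruce, Milton}: 36 + 75 = 111
  {Oak, Vale} + {Juniper, Sutton, Spruce, Milton}: 50 + 67 = 117
  … (31 splits in total)
  {Juniper, Oak, Vale} + {Sutton, Spruce, Milton}: 51 + 54 = 105  ← best
Best: vehicle 1 North → Juniper → Oak → Vale → North = 51; vehicle 2 North → Sutton → Spruce → Milton → North = 54; combined 105.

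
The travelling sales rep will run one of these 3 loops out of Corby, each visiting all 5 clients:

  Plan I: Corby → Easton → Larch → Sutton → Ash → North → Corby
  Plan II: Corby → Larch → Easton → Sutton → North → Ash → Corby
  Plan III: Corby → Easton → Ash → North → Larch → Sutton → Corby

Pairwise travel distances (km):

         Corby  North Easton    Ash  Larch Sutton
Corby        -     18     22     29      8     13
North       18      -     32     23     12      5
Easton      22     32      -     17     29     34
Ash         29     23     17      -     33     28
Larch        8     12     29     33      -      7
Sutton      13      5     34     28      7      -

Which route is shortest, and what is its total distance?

Shortest is Plan III, total 94 km.

Plan I: 22 + 29 + 7 + 28 + 23 + 18 = 127
Plan II: 8 + 29 + 34 + 5 + 23 + 29 = 128
Plan III: 22 + 17 + 23 + 12 + 7 + 13 = 94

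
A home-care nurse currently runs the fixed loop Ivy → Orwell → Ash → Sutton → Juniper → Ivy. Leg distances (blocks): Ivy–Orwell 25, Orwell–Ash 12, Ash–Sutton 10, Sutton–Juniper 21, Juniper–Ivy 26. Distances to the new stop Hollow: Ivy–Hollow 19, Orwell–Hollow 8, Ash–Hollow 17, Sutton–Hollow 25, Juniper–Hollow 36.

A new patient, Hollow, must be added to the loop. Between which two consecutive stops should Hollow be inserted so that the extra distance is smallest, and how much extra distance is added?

Insertion cost between consecutive stops i–j is d(i,Hollow) + d(Hollow,j) − d(i,j):
  between Ivy and Orwell: 19 + 8 − 25 = 2
  between Orwell and Ash: 8 + 17 − 12 = 13
  between Ash and Sutton: 17 + 25 − 10 = 32
  between Sutton and Juniper: 25 + 36 − 21 = 40
  between Juniper and Ivy: 36 + 19 − 26 = 29
Cheapest insertion is between Ivy and Orwell, adding 2.
New total = 94 + 2 = 96.

Adding 2 blocks by placing Hollow on the Ivy–Orwell leg.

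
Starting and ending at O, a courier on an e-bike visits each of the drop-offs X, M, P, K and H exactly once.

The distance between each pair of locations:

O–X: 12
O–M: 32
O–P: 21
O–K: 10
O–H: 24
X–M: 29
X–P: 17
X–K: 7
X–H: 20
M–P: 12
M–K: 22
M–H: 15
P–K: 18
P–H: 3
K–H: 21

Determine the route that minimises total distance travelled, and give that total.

O - X - M - P - K - H - O: 12+29+12+18+21+24 = 116
O - X - M - P - H - K - O: 12+29+12+3+21+10 = 87
O - X - M - K - P - H - O: 12+29+22+18+3+24 = 108
O - X - M - K - H - P - O: 12+29+22+21+3+21 = 108
O - X - M - H - P - K - O: 12+29+15+3+18+10 = 87
O - X - M - H - K - P - O: 12+29+15+21+18+21 = 116
O - X - P - M - K - H - O: 12+17+12+22+21+24 = 108
O - X - P - M - H - K - O: 12+17+12+15+21+10 = 87
O - X - P - K - M - H - O: 12+17+18+22+15+24 = 108
O - X - P - K - H - M - O: 12+17+18+21+15+32 = 115
O - X - P - H - M - K - O: 12+17+3+15+22+10 = 79
O - X - P - H - K - M - O: 12+17+3+21+22+32 = 107
O - X - K - M - P - H - O: 12+7+22+12+3+24 = 80
O - X - K - M - H - P - O: 12+7+22+15+3+21 = 80
… (46 more)
The minimum is 79.
One optimal route: O → X → P → H → M → K → O (or its reverse).

79 — the shortest possible round trip.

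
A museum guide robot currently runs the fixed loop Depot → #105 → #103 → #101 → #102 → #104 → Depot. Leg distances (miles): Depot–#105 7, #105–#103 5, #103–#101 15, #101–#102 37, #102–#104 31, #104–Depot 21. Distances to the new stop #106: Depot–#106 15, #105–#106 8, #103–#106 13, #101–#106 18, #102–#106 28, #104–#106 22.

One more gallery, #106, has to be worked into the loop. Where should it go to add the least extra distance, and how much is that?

Minimum extra distance: 9 miles, inserting #106 between #101 and #102.

Insertion cost between consecutive stops i–j is d(i,#106) + d(#106,j) − d(i,j):
  between Depot and #105: 15 + 8 − 7 = 16
  between #105 and #103: 8 + 13 − 5 = 16
  between #103 and #101: 13 + 18 − 15 = 16
  between #101 and #102: 18 + 28 − 37 = 9
  between #102 and #104: 28 + 22 − 31 = 19
  between #104 and Depot: 22 + 15 − 21 = 16
Cheapest insertion is between #101 and #102, adding 9.
New total = 116 + 9 = 125.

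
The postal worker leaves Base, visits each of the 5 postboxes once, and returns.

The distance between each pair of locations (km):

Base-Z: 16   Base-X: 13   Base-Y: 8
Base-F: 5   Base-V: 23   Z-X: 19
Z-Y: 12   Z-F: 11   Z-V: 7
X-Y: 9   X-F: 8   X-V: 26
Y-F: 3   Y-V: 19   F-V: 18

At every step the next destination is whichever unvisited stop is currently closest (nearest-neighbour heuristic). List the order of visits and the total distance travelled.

Base → [F:5 / Y:8 / X:13 / Z:16 / V:23] → F (5)
F → [Y:3 / X:8 / Z:11 / V:18] → Y (3)
Y → [X:9 / Z:12 / V:19] → X (9)
X → [Z:19 / V:26] → Z (19)
Z → [V:7] → V (7)
Return V→Base: 23.
Total = 5 + 3 + 9 + 19 + 7 + 23 = 66.

Total distance 66 km via the nearest-neighbour route Base → F → Y → X → Z → V → Base.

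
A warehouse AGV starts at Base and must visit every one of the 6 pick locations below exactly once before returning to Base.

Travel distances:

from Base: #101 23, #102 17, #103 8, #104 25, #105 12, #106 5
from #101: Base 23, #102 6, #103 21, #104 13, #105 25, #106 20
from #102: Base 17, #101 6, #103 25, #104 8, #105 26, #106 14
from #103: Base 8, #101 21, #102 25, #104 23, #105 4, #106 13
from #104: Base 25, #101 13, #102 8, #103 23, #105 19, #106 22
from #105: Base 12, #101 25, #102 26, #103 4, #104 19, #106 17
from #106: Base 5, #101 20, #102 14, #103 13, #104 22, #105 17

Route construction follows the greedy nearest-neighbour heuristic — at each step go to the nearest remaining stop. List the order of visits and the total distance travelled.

Total distance 78 via the nearest-neighbour route Base → #106 → #103 → #105 → #104 → #102 → #101 → Base.

Base → [#106:5 / #103:8 / #105:12 / #102:17 / #101:23 / #104:25] → #106 (5)
#106 → [#103:13 / #102:14 / #105:17 / #101:20 / #104:22] → #103 (13)
#103 → [#105:4 / #101:21 / #104:23 / #102:25] → #105 (4)
#105 → [#104:19 / #101:25 / #102:26] → #104 (19)
#104 → [#102:8 / #101:13] → #102 (8)
#102 → [#101:6] → #101 (6)
Return #101→Base: 23.
Total = 5 + 13 + 4 + 19 + 8 + 6 + 23 = 78.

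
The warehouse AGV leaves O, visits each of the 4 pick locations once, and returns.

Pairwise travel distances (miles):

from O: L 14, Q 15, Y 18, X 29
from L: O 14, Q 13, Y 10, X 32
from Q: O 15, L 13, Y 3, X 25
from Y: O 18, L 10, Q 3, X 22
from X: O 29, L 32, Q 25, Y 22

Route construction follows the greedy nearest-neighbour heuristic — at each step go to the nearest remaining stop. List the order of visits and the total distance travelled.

O → [L:14 / Q:15 / Y:18 / X:29] → L (14)
L → [Y:10 / Q:13 / X:32] → Y (10)
Y → [Q:3 / X:22] → Q (3)
Q → [X:25] → X (25)
Return X→O: 29.
Total = 14 + 10 + 3 + 25 + 29 = 81.

Total distance 81 miles via the nearest-neighbour route O → L → Y → Q → X → O.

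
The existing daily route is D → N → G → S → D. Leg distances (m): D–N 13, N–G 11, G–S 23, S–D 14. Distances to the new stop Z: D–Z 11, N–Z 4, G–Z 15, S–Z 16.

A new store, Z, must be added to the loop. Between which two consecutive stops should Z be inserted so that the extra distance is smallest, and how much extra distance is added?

Insertion cost between consecutive stops i–j is d(i,Z) + d(Z,j) − d(i,j):
  between D and N: 11 + 4 − 13 = 2
  between N and G: 4 + 15 − 11 = 8
  between G and S: 15 + 16 − 23 = 8
  between S and D: 16 + 11 − 14 = 13
Cheapest insertion is between D and N, adding 2.
New total = 61 + 2 = 63.

+2 m — insert Z between D and N.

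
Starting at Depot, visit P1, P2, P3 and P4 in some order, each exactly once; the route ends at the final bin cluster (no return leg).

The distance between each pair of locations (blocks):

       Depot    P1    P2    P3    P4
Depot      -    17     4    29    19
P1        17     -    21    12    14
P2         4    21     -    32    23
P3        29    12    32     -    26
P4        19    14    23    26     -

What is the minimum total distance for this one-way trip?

Minimum one-way distance = 53 blocks.

There are 4! = 24 possible orderings.
Depot→P1→P2→P3→P4: 17+21+32+26 = 96
Depot→P1→P2→P4→P3: 17+21+23+26 = 87
Depot→P1→P3→P2→P4: 17+12+32+23 = 84
Depot→P1→P3→P4→P2: 17+12+26+23 = 78
Depot→P1→P4→P2→P3: 17+14+23+32 = 86
Depot→P1→P4→P3→P2: 17+14+26+32 = 89
Depot→P2→P1→P3→P4: 4+21+12+26 = 63
Depot→P2→P1→P4→P3: 4+21+14+26 = 65
Depot→P2→P3→P1→P4: 4+32+12+14 = 62
Depot→P2→P3→P4→P1: 4+32+26+14 = 76
Depot→P2→P4→P1→P3: 4+23+14+12 = 53
Depot→P2→P4→P3→P1: 4+23+26+12 = 65
Depot→P3→P1→P2→P4: 29+12+21+23 = 85
Depot→P3→P1→P4→P2: 29+12+14+23 = 78
… (10 more)
The minimum is 53.
One shortest path: Depot → P2 → P4 → P1 → P3.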